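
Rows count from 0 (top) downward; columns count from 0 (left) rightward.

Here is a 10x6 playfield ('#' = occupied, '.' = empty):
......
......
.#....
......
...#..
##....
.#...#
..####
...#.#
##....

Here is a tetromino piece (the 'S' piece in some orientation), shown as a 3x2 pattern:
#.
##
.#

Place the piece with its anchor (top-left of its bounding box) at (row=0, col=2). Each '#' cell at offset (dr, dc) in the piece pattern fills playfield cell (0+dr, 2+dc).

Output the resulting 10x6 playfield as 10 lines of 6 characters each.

Answer: ..#...
..##..
.#.#..
......
...#..
##....
.#...#
..####
...#.#
##....

Derivation:
Fill (0+0,2+0) = (0,2)
Fill (0+1,2+0) = (1,2)
Fill (0+1,2+1) = (1,3)
Fill (0+2,2+1) = (2,3)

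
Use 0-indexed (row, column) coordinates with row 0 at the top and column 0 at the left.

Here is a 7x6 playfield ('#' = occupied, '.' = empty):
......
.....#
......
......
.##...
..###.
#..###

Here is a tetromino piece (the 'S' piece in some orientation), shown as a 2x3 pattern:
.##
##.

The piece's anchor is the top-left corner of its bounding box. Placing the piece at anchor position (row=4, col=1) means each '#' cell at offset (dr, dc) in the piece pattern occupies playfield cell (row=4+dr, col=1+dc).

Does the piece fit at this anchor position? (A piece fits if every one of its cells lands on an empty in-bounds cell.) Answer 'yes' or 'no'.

Check each piece cell at anchor (4, 1):
  offset (0,1) -> (4,2): occupied ('#') -> FAIL
  offset (0,2) -> (4,3): empty -> OK
  offset (1,0) -> (5,1): empty -> OK
  offset (1,1) -> (5,2): occupied ('#') -> FAIL
All cells valid: no

Answer: no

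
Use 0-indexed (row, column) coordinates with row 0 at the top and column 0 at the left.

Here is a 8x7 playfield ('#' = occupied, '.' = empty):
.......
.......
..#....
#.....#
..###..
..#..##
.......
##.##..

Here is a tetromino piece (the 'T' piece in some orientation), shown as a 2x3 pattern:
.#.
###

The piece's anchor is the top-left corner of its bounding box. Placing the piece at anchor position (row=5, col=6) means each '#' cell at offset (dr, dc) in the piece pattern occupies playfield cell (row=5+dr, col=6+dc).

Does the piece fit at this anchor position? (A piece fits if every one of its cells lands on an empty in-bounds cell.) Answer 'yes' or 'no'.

Answer: no

Derivation:
Check each piece cell at anchor (5, 6):
  offset (0,1) -> (5,7): out of bounds -> FAIL
  offset (1,0) -> (6,6): empty -> OK
  offset (1,1) -> (6,7): out of bounds -> FAIL
  offset (1,2) -> (6,8): out of bounds -> FAIL
All cells valid: no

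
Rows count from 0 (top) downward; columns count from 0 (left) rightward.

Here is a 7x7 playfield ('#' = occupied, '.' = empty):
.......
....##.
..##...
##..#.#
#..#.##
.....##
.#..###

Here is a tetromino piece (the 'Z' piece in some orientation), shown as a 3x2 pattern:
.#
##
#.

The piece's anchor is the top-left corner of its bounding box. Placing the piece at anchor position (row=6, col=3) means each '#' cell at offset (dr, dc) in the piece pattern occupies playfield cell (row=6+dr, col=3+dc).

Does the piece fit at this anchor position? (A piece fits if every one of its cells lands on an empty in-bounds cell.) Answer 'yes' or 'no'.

Check each piece cell at anchor (6, 3):
  offset (0,1) -> (6,4): occupied ('#') -> FAIL
  offset (1,0) -> (7,3): out of bounds -> FAIL
  offset (1,1) -> (7,4): out of bounds -> FAIL
  offset (2,0) -> (8,3): out of bounds -> FAIL
All cells valid: no

Answer: no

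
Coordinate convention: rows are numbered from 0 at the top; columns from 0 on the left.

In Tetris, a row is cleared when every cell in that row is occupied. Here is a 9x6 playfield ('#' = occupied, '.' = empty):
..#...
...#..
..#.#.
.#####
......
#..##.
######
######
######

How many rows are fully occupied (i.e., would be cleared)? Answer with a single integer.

Answer: 3

Derivation:
Check each row:
  row 0: 5 empty cells -> not full
  row 1: 5 empty cells -> not full
  row 2: 4 empty cells -> not full
  row 3: 1 empty cell -> not full
  row 4: 6 empty cells -> not full
  row 5: 3 empty cells -> not full
  row 6: 0 empty cells -> FULL (clear)
  row 7: 0 empty cells -> FULL (clear)
  row 8: 0 empty cells -> FULL (clear)
Total rows cleared: 3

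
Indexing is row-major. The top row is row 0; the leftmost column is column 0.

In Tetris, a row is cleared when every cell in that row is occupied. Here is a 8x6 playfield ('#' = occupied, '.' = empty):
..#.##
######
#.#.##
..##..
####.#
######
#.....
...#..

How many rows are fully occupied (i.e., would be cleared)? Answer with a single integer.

Check each row:
  row 0: 3 empty cells -> not full
  row 1: 0 empty cells -> FULL (clear)
  row 2: 2 empty cells -> not full
  row 3: 4 empty cells -> not full
  row 4: 1 empty cell -> not full
  row 5: 0 empty cells -> FULL (clear)
  row 6: 5 empty cells -> not full
  row 7: 5 empty cells -> not full
Total rows cleared: 2

Answer: 2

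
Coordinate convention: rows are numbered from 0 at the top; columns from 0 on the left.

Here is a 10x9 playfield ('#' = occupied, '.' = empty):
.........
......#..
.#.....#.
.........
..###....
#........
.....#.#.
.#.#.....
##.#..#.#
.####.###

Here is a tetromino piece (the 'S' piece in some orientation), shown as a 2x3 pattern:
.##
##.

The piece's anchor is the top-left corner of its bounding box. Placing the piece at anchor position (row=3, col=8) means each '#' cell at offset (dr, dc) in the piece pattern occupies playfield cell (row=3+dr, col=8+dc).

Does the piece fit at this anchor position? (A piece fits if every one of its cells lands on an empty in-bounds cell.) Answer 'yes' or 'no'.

Answer: no

Derivation:
Check each piece cell at anchor (3, 8):
  offset (0,1) -> (3,9): out of bounds -> FAIL
  offset (0,2) -> (3,10): out of bounds -> FAIL
  offset (1,0) -> (4,8): empty -> OK
  offset (1,1) -> (4,9): out of bounds -> FAIL
All cells valid: no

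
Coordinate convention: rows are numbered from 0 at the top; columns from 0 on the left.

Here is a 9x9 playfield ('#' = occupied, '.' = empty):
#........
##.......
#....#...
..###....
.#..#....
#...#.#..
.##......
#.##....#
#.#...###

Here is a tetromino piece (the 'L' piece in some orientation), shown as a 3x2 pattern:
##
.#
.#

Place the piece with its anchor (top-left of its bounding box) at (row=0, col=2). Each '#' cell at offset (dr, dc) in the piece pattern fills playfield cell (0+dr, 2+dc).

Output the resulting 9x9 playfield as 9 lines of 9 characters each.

Answer: #.##.....
##.#.....
#..#.#...
..###....
.#..#....
#...#.#..
.##......
#.##....#
#.#...###

Derivation:
Fill (0+0,2+0) = (0,2)
Fill (0+0,2+1) = (0,3)
Fill (0+1,2+1) = (1,3)
Fill (0+2,2+1) = (2,3)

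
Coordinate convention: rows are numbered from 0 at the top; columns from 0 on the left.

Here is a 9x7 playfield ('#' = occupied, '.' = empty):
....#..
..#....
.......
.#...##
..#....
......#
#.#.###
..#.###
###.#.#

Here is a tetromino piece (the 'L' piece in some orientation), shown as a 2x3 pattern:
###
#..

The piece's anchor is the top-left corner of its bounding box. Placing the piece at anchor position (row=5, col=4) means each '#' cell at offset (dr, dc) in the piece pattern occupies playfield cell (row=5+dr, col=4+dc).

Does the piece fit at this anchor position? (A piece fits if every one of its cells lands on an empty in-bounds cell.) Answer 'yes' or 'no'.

Answer: no

Derivation:
Check each piece cell at anchor (5, 4):
  offset (0,0) -> (5,4): empty -> OK
  offset (0,1) -> (5,5): empty -> OK
  offset (0,2) -> (5,6): occupied ('#') -> FAIL
  offset (1,0) -> (6,4): occupied ('#') -> FAIL
All cells valid: no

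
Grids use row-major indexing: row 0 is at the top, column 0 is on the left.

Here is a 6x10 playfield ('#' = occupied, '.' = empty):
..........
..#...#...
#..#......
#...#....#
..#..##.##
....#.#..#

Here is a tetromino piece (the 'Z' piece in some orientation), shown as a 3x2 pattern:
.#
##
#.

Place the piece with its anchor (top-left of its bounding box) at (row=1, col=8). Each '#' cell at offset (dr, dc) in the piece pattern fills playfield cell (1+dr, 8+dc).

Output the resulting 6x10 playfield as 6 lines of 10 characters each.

Answer: ..........
..#...#..#
#..#....##
#...#...##
..#..##.##
....#.#..#

Derivation:
Fill (1+0,8+1) = (1,9)
Fill (1+1,8+0) = (2,8)
Fill (1+1,8+1) = (2,9)
Fill (1+2,8+0) = (3,8)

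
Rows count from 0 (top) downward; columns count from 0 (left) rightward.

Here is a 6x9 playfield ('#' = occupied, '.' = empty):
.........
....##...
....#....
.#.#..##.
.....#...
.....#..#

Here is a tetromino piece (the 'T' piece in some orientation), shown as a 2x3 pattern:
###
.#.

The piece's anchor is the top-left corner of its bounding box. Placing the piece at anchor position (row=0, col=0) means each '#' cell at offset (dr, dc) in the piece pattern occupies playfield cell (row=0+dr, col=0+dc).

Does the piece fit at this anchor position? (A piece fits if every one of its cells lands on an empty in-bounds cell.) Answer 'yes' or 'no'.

Answer: yes

Derivation:
Check each piece cell at anchor (0, 0):
  offset (0,0) -> (0,0): empty -> OK
  offset (0,1) -> (0,1): empty -> OK
  offset (0,2) -> (0,2): empty -> OK
  offset (1,1) -> (1,1): empty -> OK
All cells valid: yes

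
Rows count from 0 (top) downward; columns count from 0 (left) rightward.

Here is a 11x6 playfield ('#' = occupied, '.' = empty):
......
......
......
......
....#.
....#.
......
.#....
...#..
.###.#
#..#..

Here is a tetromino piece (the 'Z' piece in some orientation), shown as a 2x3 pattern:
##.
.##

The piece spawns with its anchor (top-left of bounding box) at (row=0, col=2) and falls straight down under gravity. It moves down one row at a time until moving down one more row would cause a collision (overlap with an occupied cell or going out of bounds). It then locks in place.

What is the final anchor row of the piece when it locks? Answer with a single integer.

Spawn at (row=0, col=2). Try each row:
  row 0: fits
  row 1: fits
  row 2: fits
  row 3: blocked -> lock at row 2

Answer: 2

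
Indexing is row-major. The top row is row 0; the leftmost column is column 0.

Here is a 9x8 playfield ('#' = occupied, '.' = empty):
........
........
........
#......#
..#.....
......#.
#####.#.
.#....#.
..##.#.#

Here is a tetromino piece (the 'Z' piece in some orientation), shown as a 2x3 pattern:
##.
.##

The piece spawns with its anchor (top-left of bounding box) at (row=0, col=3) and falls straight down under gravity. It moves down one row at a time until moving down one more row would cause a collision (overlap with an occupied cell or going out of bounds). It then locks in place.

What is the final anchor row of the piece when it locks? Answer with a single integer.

Answer: 4

Derivation:
Spawn at (row=0, col=3). Try each row:
  row 0: fits
  row 1: fits
  row 2: fits
  row 3: fits
  row 4: fits
  row 5: blocked -> lock at row 4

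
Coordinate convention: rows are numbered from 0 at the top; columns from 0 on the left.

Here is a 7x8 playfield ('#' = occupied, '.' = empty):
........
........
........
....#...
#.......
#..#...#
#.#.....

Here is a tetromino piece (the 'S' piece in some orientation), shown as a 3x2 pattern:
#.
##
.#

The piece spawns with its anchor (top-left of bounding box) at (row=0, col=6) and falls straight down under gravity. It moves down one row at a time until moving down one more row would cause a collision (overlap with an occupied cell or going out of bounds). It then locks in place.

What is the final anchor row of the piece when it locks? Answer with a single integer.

Answer: 2

Derivation:
Spawn at (row=0, col=6). Try each row:
  row 0: fits
  row 1: fits
  row 2: fits
  row 3: blocked -> lock at row 2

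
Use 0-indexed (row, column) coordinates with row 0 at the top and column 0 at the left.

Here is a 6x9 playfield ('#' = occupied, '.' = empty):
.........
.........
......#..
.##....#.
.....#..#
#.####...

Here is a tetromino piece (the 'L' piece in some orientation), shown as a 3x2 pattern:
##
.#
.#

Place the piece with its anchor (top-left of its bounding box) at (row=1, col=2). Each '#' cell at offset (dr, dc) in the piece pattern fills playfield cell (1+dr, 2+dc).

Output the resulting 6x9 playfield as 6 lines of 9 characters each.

Fill (1+0,2+0) = (1,2)
Fill (1+0,2+1) = (1,3)
Fill (1+1,2+1) = (2,3)
Fill (1+2,2+1) = (3,3)

Answer: .........
..##.....
...#..#..
.###...#.
.....#..#
#.####...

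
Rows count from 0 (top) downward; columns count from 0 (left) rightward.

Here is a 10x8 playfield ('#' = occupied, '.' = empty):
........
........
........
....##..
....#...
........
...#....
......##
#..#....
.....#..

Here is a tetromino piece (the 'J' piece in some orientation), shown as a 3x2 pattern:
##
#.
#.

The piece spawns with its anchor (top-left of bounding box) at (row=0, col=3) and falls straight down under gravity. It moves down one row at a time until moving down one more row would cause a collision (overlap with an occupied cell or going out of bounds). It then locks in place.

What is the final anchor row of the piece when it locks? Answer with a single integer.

Spawn at (row=0, col=3). Try each row:
  row 0: fits
  row 1: fits
  row 2: fits
  row 3: blocked -> lock at row 2

Answer: 2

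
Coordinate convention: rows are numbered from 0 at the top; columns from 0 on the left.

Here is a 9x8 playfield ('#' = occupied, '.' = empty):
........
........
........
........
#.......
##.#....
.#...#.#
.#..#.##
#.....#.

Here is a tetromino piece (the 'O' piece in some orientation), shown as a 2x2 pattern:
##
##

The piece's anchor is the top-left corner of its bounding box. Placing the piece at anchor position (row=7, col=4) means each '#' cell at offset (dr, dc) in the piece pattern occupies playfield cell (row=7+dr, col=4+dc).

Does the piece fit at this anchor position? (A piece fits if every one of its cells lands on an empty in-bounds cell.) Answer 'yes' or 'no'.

Check each piece cell at anchor (7, 4):
  offset (0,0) -> (7,4): occupied ('#') -> FAIL
  offset (0,1) -> (7,5): empty -> OK
  offset (1,0) -> (8,4): empty -> OK
  offset (1,1) -> (8,5): empty -> OK
All cells valid: no

Answer: no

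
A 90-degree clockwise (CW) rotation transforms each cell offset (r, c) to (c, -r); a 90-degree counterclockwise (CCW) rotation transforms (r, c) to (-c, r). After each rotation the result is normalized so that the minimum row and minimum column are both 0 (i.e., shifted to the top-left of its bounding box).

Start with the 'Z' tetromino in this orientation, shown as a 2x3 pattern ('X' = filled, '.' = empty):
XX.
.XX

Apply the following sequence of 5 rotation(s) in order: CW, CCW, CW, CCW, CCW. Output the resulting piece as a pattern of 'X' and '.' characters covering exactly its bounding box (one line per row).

Answer: .X
XX
X.

Derivation:
Start:
XX.
.XX
After rotation 1 (CW):
.X
XX
X.
After rotation 2 (CCW):
XX.
.XX
After rotation 3 (CW):
.X
XX
X.
After rotation 4 (CCW):
XX.
.XX
After rotation 5 (CCW):
.X
XX
X.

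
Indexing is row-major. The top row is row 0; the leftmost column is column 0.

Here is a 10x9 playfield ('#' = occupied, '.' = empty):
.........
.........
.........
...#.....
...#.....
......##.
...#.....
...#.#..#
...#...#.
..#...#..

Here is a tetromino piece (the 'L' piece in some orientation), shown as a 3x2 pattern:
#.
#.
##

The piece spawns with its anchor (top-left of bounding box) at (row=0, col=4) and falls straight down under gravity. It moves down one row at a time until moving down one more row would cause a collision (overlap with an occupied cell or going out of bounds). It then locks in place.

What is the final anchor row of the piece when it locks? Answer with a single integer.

Spawn at (row=0, col=4). Try each row:
  row 0: fits
  row 1: fits
  row 2: fits
  row 3: fits
  row 4: fits
  row 5: blocked -> lock at row 4

Answer: 4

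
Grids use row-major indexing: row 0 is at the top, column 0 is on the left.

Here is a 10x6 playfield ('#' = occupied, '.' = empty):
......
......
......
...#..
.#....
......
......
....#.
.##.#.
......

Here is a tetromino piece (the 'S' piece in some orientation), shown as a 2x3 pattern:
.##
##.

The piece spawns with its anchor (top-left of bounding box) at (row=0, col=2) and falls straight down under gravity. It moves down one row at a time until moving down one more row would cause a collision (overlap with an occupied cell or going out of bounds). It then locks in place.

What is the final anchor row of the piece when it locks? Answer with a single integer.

Spawn at (row=0, col=2). Try each row:
  row 0: fits
  row 1: fits
  row 2: blocked -> lock at row 1

Answer: 1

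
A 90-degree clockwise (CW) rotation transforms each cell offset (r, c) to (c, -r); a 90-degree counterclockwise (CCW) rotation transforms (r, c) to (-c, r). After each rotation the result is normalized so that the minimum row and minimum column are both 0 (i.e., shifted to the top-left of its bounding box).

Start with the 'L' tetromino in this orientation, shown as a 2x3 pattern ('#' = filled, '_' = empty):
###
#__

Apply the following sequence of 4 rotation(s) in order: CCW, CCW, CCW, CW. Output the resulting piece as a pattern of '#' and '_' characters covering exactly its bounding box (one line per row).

Answer: __#
###

Derivation:
Start:
###
#__
After rotation 1 (CCW):
#_
#_
##
After rotation 2 (CCW):
__#
###
After rotation 3 (CCW):
##
_#
_#
After rotation 4 (CW):
__#
###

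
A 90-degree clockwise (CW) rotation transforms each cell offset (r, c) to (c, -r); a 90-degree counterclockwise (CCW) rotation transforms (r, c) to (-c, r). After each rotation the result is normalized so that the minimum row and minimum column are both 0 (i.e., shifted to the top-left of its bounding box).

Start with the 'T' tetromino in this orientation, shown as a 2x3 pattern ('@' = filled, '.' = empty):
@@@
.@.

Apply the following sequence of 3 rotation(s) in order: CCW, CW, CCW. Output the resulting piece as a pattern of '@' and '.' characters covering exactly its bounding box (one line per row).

Answer: @.
@@
@.

Derivation:
Start:
@@@
.@.
After rotation 1 (CCW):
@.
@@
@.
After rotation 2 (CW):
@@@
.@.
After rotation 3 (CCW):
@.
@@
@.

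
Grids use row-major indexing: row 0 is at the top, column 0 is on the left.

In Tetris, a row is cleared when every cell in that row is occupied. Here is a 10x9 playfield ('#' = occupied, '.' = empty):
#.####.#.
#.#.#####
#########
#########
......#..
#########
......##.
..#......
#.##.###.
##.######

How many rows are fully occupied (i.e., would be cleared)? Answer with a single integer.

Answer: 3

Derivation:
Check each row:
  row 0: 3 empty cells -> not full
  row 1: 2 empty cells -> not full
  row 2: 0 empty cells -> FULL (clear)
  row 3: 0 empty cells -> FULL (clear)
  row 4: 8 empty cells -> not full
  row 5: 0 empty cells -> FULL (clear)
  row 6: 7 empty cells -> not full
  row 7: 8 empty cells -> not full
  row 8: 3 empty cells -> not full
  row 9: 1 empty cell -> not full
Total rows cleared: 3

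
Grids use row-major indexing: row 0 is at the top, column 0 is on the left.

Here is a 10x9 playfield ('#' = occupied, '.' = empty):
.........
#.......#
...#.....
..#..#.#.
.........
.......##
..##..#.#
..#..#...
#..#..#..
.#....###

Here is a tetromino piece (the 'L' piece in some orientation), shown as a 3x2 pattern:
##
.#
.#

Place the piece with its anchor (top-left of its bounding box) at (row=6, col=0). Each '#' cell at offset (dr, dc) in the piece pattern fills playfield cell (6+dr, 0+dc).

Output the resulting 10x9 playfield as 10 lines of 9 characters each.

Fill (6+0,0+0) = (6,0)
Fill (6+0,0+1) = (6,1)
Fill (6+1,0+1) = (7,1)
Fill (6+2,0+1) = (8,1)

Answer: .........
#.......#
...#.....
..#..#.#.
.........
.......##
####..#.#
.##..#...
##.#..#..
.#....###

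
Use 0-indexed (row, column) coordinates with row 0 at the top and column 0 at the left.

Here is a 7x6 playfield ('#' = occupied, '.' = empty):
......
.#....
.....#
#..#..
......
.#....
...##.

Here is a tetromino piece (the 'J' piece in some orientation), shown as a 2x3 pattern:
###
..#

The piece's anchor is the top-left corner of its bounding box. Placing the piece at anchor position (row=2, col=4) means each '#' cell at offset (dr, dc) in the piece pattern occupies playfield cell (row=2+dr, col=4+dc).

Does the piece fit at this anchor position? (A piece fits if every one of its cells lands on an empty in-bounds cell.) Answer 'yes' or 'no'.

Check each piece cell at anchor (2, 4):
  offset (0,0) -> (2,4): empty -> OK
  offset (0,1) -> (2,5): occupied ('#') -> FAIL
  offset (0,2) -> (2,6): out of bounds -> FAIL
  offset (1,2) -> (3,6): out of bounds -> FAIL
All cells valid: no

Answer: no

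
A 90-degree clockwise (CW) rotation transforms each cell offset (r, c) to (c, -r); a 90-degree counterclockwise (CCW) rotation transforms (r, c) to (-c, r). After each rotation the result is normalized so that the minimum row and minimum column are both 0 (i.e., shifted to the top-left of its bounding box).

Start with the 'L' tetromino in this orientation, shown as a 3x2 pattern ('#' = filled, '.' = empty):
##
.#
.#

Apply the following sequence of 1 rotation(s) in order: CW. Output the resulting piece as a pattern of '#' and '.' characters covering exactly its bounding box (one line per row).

Start:
##
.#
.#
After rotation 1 (CW):
..#
###

Answer: ..#
###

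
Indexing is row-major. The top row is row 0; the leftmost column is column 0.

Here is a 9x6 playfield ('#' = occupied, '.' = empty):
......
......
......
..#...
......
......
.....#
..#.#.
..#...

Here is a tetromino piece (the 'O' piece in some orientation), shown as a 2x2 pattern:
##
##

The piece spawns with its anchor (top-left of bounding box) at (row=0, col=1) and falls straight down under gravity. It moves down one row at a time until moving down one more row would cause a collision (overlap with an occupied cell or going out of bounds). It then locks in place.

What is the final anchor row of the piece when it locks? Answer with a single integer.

Spawn at (row=0, col=1). Try each row:
  row 0: fits
  row 1: fits
  row 2: blocked -> lock at row 1

Answer: 1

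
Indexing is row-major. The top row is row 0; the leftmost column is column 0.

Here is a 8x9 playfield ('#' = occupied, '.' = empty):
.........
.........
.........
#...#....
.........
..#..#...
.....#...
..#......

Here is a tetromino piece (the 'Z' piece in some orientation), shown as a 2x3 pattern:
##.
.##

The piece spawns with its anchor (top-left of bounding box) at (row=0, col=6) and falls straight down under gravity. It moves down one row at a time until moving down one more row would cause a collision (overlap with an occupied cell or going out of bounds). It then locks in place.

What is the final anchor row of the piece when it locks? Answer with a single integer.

Spawn at (row=0, col=6). Try each row:
  row 0: fits
  row 1: fits
  row 2: fits
  row 3: fits
  row 4: fits
  row 5: fits
  row 6: fits
  row 7: blocked -> lock at row 6

Answer: 6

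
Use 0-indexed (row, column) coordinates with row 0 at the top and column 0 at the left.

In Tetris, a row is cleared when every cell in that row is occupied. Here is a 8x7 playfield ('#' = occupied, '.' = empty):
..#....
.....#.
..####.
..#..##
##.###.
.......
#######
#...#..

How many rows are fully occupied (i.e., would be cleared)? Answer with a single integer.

Answer: 1

Derivation:
Check each row:
  row 0: 6 empty cells -> not full
  row 1: 6 empty cells -> not full
  row 2: 3 empty cells -> not full
  row 3: 4 empty cells -> not full
  row 4: 2 empty cells -> not full
  row 5: 7 empty cells -> not full
  row 6: 0 empty cells -> FULL (clear)
  row 7: 5 empty cells -> not full
Total rows cleared: 1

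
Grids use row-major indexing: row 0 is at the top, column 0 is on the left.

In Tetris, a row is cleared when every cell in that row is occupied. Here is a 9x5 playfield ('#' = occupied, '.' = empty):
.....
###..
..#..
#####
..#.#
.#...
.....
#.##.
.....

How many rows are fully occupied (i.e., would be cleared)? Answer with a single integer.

Check each row:
  row 0: 5 empty cells -> not full
  row 1: 2 empty cells -> not full
  row 2: 4 empty cells -> not full
  row 3: 0 empty cells -> FULL (clear)
  row 4: 3 empty cells -> not full
  row 5: 4 empty cells -> not full
  row 6: 5 empty cells -> not full
  row 7: 2 empty cells -> not full
  row 8: 5 empty cells -> not full
Total rows cleared: 1

Answer: 1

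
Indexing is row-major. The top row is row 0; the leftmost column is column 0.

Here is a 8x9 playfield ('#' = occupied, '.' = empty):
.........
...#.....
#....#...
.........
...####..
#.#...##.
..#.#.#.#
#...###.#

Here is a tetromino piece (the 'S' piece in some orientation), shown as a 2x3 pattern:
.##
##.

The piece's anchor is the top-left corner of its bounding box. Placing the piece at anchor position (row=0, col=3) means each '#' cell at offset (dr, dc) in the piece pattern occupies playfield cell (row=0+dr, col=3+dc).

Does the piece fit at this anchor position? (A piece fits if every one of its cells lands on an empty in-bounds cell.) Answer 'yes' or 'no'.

Check each piece cell at anchor (0, 3):
  offset (0,1) -> (0,4): empty -> OK
  offset (0,2) -> (0,5): empty -> OK
  offset (1,0) -> (1,3): occupied ('#') -> FAIL
  offset (1,1) -> (1,4): empty -> OK
All cells valid: no

Answer: no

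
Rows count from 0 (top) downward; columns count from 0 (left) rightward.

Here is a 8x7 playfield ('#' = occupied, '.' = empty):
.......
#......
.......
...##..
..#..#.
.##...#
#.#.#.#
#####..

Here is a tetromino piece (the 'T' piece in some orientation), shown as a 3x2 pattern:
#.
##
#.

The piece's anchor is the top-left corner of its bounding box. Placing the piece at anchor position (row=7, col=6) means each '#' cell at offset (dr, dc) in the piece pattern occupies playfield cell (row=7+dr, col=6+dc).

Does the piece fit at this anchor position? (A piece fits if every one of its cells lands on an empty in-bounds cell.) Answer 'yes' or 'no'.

Check each piece cell at anchor (7, 6):
  offset (0,0) -> (7,6): empty -> OK
  offset (1,0) -> (8,6): out of bounds -> FAIL
  offset (1,1) -> (8,7): out of bounds -> FAIL
  offset (2,0) -> (9,6): out of bounds -> FAIL
All cells valid: no

Answer: no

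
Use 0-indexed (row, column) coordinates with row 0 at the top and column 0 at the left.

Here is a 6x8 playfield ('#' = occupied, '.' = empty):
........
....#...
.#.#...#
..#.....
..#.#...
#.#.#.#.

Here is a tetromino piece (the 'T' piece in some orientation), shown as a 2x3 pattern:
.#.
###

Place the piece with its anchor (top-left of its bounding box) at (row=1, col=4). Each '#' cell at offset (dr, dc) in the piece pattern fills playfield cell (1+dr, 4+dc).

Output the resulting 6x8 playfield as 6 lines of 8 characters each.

Fill (1+0,4+1) = (1,5)
Fill (1+1,4+0) = (2,4)
Fill (1+1,4+1) = (2,5)
Fill (1+1,4+2) = (2,6)

Answer: ........
....##..
.#.#####
..#.....
..#.#...
#.#.#.#.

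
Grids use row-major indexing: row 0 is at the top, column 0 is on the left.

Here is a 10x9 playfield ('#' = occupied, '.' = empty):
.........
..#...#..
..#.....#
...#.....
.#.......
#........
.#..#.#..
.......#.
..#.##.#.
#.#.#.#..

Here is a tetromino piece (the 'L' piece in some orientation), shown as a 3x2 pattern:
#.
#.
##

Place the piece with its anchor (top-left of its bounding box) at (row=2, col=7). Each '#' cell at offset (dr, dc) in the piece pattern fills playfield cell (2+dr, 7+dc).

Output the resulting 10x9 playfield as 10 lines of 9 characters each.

Fill (2+0,7+0) = (2,7)
Fill (2+1,7+0) = (3,7)
Fill (2+2,7+0) = (4,7)
Fill (2+2,7+1) = (4,8)

Answer: .........
..#...#..
..#....##
...#...#.
.#.....##
#........
.#..#.#..
.......#.
..#.##.#.
#.#.#.#..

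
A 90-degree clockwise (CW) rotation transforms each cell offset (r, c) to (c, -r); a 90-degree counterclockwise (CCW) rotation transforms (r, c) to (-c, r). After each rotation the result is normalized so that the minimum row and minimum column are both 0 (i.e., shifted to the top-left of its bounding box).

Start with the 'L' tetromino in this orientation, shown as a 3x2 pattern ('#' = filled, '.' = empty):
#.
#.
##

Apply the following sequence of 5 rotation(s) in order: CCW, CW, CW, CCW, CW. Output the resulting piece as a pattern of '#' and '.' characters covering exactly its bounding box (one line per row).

Start:
#.
#.
##
After rotation 1 (CCW):
..#
###
After rotation 2 (CW):
#.
#.
##
After rotation 3 (CW):
###
#..
After rotation 4 (CCW):
#.
#.
##
After rotation 5 (CW):
###
#..

Answer: ###
#..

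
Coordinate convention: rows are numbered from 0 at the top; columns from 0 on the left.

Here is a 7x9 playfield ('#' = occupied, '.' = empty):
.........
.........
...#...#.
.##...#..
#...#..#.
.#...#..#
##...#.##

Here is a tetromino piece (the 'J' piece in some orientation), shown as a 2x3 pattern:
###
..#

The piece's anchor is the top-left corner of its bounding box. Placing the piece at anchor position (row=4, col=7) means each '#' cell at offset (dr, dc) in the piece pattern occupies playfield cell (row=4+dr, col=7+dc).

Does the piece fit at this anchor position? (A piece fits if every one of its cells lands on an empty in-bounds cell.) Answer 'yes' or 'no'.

Check each piece cell at anchor (4, 7):
  offset (0,0) -> (4,7): occupied ('#') -> FAIL
  offset (0,1) -> (4,8): empty -> OK
  offset (0,2) -> (4,9): out of bounds -> FAIL
  offset (1,2) -> (5,9): out of bounds -> FAIL
All cells valid: no

Answer: no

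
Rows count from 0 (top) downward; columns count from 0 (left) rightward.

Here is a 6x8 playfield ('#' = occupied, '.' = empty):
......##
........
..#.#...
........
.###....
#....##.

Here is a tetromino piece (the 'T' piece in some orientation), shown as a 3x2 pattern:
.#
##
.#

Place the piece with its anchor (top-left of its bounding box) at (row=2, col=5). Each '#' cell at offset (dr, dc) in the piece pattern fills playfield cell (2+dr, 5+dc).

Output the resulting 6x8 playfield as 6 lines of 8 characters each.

Answer: ......##
........
..#.#.#.
.....##.
.###..#.
#....##.

Derivation:
Fill (2+0,5+1) = (2,6)
Fill (2+1,5+0) = (3,5)
Fill (2+1,5+1) = (3,6)
Fill (2+2,5+1) = (4,6)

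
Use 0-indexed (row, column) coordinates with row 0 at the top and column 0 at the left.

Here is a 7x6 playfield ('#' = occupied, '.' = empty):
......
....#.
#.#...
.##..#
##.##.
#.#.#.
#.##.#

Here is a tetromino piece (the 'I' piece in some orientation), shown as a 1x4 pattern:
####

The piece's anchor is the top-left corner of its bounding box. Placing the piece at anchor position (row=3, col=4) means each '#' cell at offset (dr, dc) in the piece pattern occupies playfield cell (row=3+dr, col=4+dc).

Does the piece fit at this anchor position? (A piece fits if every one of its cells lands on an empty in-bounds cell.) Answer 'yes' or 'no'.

Check each piece cell at anchor (3, 4):
  offset (0,0) -> (3,4): empty -> OK
  offset (0,1) -> (3,5): occupied ('#') -> FAIL
  offset (0,2) -> (3,6): out of bounds -> FAIL
  offset (0,3) -> (3,7): out of bounds -> FAIL
All cells valid: no

Answer: no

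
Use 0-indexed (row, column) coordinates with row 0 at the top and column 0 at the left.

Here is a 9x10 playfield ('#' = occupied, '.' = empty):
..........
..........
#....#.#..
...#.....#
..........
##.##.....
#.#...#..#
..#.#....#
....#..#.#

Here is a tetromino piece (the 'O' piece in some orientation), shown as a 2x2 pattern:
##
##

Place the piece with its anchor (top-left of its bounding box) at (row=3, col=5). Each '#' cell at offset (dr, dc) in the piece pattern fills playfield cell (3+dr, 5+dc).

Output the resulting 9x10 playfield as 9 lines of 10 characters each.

Answer: ..........
..........
#....#.#..
...#.##..#
.....##...
##.##.....
#.#...#..#
..#.#....#
....#..#.#

Derivation:
Fill (3+0,5+0) = (3,5)
Fill (3+0,5+1) = (3,6)
Fill (3+1,5+0) = (4,5)
Fill (3+1,5+1) = (4,6)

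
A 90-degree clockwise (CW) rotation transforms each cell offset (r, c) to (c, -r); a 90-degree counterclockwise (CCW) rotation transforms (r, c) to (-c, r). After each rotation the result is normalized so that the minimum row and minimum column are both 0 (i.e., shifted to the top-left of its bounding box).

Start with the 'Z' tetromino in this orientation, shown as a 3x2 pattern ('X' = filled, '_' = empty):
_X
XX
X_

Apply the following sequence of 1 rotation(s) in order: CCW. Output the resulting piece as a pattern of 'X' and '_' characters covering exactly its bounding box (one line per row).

Start:
_X
XX
X_
After rotation 1 (CCW):
XX_
_XX

Answer: XX_
_XX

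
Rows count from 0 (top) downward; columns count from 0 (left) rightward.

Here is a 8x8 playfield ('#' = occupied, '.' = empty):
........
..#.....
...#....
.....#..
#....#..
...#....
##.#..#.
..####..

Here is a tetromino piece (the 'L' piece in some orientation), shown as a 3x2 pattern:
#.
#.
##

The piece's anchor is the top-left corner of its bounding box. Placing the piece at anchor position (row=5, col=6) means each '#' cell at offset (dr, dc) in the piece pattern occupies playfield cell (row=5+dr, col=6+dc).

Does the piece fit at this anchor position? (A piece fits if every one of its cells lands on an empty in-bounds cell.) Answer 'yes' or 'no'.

Check each piece cell at anchor (5, 6):
  offset (0,0) -> (5,6): empty -> OK
  offset (1,0) -> (6,6): occupied ('#') -> FAIL
  offset (2,0) -> (7,6): empty -> OK
  offset (2,1) -> (7,7): empty -> OK
All cells valid: no

Answer: no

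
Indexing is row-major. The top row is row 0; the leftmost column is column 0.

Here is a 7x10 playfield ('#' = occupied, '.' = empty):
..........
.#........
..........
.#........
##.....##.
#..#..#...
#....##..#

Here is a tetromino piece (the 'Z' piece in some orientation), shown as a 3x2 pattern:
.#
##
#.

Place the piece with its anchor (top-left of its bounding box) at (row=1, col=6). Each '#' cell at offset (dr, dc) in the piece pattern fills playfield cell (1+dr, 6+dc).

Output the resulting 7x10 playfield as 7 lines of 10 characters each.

Answer: ..........
.#.....#..
......##..
.#....#...
##.....##.
#..#..#...
#....##..#

Derivation:
Fill (1+0,6+1) = (1,7)
Fill (1+1,6+0) = (2,6)
Fill (1+1,6+1) = (2,7)
Fill (1+2,6+0) = (3,6)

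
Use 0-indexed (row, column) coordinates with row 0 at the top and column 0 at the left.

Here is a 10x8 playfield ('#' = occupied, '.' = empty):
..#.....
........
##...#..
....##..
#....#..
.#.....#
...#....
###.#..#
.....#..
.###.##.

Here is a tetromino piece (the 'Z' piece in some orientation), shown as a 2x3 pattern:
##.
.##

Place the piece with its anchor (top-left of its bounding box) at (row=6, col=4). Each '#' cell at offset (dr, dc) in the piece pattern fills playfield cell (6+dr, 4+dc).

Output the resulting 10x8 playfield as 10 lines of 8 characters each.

Fill (6+0,4+0) = (6,4)
Fill (6+0,4+1) = (6,5)
Fill (6+1,4+1) = (7,5)
Fill (6+1,4+2) = (7,6)

Answer: ..#.....
........
##...#..
....##..
#....#..
.#.....#
...###..
###.####
.....#..
.###.##.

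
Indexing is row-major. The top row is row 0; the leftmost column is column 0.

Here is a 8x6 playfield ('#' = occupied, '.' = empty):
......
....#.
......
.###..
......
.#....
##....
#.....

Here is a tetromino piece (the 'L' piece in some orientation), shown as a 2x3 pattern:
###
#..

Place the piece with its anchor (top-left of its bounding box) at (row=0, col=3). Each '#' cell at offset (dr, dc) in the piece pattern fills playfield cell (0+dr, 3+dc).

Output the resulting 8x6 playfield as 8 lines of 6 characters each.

Answer: ...###
...##.
......
.###..
......
.#....
##....
#.....

Derivation:
Fill (0+0,3+0) = (0,3)
Fill (0+0,3+1) = (0,4)
Fill (0+0,3+2) = (0,5)
Fill (0+1,3+0) = (1,3)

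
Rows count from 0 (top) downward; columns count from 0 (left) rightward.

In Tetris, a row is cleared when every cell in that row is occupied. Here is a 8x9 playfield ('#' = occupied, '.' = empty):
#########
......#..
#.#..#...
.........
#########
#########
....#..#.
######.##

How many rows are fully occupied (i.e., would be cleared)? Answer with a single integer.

Check each row:
  row 0: 0 empty cells -> FULL (clear)
  row 1: 8 empty cells -> not full
  row 2: 6 empty cells -> not full
  row 3: 9 empty cells -> not full
  row 4: 0 empty cells -> FULL (clear)
  row 5: 0 empty cells -> FULL (clear)
  row 6: 7 empty cells -> not full
  row 7: 1 empty cell -> not full
Total rows cleared: 3

Answer: 3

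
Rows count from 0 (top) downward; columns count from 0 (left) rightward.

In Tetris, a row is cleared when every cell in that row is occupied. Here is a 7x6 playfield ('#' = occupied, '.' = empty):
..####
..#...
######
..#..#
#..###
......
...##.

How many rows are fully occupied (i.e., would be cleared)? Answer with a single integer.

Check each row:
  row 0: 2 empty cells -> not full
  row 1: 5 empty cells -> not full
  row 2: 0 empty cells -> FULL (clear)
  row 3: 4 empty cells -> not full
  row 4: 2 empty cells -> not full
  row 5: 6 empty cells -> not full
  row 6: 4 empty cells -> not full
Total rows cleared: 1

Answer: 1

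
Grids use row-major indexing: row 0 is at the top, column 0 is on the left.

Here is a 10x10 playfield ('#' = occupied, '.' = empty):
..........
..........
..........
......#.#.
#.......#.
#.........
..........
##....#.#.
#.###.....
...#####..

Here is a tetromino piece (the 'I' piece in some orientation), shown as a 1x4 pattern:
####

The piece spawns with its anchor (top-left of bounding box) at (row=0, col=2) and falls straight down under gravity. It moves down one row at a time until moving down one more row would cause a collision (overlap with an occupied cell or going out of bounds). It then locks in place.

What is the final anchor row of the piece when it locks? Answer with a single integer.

Spawn at (row=0, col=2). Try each row:
  row 0: fits
  row 1: fits
  row 2: fits
  row 3: fits
  row 4: fits
  row 5: fits
  row 6: fits
  row 7: fits
  row 8: blocked -> lock at row 7

Answer: 7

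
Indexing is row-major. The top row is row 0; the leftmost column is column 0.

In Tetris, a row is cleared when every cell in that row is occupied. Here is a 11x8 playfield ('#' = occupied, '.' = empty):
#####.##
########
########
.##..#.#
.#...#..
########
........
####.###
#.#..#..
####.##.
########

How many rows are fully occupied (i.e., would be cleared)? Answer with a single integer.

Answer: 4

Derivation:
Check each row:
  row 0: 1 empty cell -> not full
  row 1: 0 empty cells -> FULL (clear)
  row 2: 0 empty cells -> FULL (clear)
  row 3: 4 empty cells -> not full
  row 4: 6 empty cells -> not full
  row 5: 0 empty cells -> FULL (clear)
  row 6: 8 empty cells -> not full
  row 7: 1 empty cell -> not full
  row 8: 5 empty cells -> not full
  row 9: 2 empty cells -> not full
  row 10: 0 empty cells -> FULL (clear)
Total rows cleared: 4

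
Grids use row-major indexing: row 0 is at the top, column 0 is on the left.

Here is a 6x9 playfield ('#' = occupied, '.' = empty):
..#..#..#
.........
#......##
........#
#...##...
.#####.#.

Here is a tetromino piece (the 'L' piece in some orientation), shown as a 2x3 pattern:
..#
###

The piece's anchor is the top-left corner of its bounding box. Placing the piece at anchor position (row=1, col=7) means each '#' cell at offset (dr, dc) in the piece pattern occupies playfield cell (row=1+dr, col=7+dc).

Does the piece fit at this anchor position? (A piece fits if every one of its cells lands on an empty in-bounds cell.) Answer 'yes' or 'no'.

Answer: no

Derivation:
Check each piece cell at anchor (1, 7):
  offset (0,2) -> (1,9): out of bounds -> FAIL
  offset (1,0) -> (2,7): occupied ('#') -> FAIL
  offset (1,1) -> (2,8): occupied ('#') -> FAIL
  offset (1,2) -> (2,9): out of bounds -> FAIL
All cells valid: no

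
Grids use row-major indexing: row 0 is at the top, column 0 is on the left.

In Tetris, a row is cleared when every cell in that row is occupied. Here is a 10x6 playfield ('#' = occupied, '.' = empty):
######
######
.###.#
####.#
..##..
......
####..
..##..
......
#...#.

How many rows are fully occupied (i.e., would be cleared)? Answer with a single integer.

Check each row:
  row 0: 0 empty cells -> FULL (clear)
  row 1: 0 empty cells -> FULL (clear)
  row 2: 2 empty cells -> not full
  row 3: 1 empty cell -> not full
  row 4: 4 empty cells -> not full
  row 5: 6 empty cells -> not full
  row 6: 2 empty cells -> not full
  row 7: 4 empty cells -> not full
  row 8: 6 empty cells -> not full
  row 9: 4 empty cells -> not full
Total rows cleared: 2

Answer: 2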